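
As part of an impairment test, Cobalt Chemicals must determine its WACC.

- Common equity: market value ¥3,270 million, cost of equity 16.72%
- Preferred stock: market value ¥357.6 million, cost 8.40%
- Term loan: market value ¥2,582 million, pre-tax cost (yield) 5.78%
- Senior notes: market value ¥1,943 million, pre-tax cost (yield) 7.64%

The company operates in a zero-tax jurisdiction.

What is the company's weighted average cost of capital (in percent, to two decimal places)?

10.73%

Total capital V = 3270 + 357.6 + 2582 + 1943 = 8152.6.
Equity: weight = 3270/8152.6 = 0.4011; cost = 16.72%.
Preferred: weight = 357.6/8152.6 = 0.0439; cost = 8.4%.
Term loan: weight = 2582/8152.6 = 0.3167; after-tax cost = 5.78% × (1 − 0%) = 5.7800%.
Senior notes: weight = 1943/8152.6 = 0.2383; after-tax cost = 7.64% × (1 − 0%) = 7.6400%.
WACC = 0.4011 × 16.7200% + 0.0439 × 8.4000% + 0.3167 × 5.7800% + 0.2383 × 7.6400% = 10.7262%.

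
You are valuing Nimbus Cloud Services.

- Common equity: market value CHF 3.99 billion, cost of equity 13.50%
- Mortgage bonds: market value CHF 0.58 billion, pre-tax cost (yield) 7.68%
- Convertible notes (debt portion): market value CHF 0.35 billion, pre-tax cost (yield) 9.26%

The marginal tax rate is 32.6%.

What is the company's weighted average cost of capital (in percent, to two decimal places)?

12.00%

Total capital V = 3.99 + 0.58 + 0.35 = 4.92.
Equity: weight = 3.99/4.92 = 0.8110; cost = 13.5%.
Mortgage bonds: weight = 0.58/4.92 = 0.1179; after-tax cost = 7.68% × (1 − 32.6%) = 5.1763%.
Convertible notes (debt portion): weight = 0.35/4.92 = 0.0711; after-tax cost = 9.26% × (1 − 32.6%) = 6.2412%.
WACC = 0.8110 × 13.5000% + 0.1179 × 5.1763% + 0.0711 × 6.2412% = 12.0024%.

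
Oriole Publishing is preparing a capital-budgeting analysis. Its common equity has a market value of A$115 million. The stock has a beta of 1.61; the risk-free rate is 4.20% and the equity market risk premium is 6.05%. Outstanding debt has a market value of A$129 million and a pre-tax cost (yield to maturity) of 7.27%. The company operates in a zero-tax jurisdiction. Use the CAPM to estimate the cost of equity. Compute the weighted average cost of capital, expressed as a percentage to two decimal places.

Cost of equity via CAPM: Re = 4.2% + 1.61 × 6.05% = 13.9405%.
Total capital V = 115 + 129 = 244.
Equity: weight = 115/244 = 0.4713; cost = 13.9405%.
Debt: weight = 129/244 = 0.5287; after-tax cost = 7.27% × (1 − 0%) = 7.2700%.
WACC = 0.4713 × 13.9405% + 0.5287 × 7.2700% = 10.4139%.

10.41%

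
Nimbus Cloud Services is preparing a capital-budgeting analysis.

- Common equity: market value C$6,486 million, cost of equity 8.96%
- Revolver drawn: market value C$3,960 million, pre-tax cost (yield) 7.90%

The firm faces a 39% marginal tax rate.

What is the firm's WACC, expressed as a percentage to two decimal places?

Total capital V = 6486 + 3960 = 10446.
Equity: weight = 6486/10446 = 0.6209; cost = 8.96%.
Revolver drawn: weight = 3960/10446 = 0.3791; after-tax cost = 7.9% × (1 − 39%) = 4.8190%.
WACC = 0.6209 × 8.9600% + 0.3791 × 4.8190% = 7.3902%.

7.39%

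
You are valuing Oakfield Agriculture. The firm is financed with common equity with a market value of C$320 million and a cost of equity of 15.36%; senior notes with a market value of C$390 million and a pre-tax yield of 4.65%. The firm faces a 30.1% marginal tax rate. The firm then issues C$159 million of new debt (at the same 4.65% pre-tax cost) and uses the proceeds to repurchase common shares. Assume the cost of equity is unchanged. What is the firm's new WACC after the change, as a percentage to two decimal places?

After the change:
Total capital V = 161 + 549 = 710.
Equity: weight = 161/710 = 0.2268; cost = 15.36%.
Senior notes: weight = 549/710 = 0.7732; after-tax cost = 4.65% × (1 − 30.1%) = 3.2504%.
WACC = 0.2268 × 15.3600% + 0.7732 × 3.2504% = 5.9963%.

6.00%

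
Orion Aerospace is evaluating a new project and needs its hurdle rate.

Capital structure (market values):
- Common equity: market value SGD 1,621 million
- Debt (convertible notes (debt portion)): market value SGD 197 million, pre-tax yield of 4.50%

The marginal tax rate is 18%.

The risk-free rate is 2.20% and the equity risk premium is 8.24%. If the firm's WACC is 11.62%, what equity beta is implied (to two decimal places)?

1.26

Total capital V = 1621 + 197 = 1818.
Equity weight = 1621/1818 = 0.8916.
Convertible notes (debt portion) weight = 197/1818 = 0.1084.
Debt contribution = 0.1084 × 4.5% × (1 − 18%) = 0.3999%.
Required equity contribution = 11.62% − 0.3999% = 11.2201%  ⇒  Re = 12.5837%.
CAPM: 12.5837% = 2.2% + β × 8.24%  ⇒  β = 1.2602.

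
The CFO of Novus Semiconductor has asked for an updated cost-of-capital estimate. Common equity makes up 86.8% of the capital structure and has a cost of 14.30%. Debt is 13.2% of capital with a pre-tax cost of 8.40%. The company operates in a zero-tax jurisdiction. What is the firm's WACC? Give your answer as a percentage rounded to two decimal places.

After-tax cost of debt = 8.4% × (1 − 0%) = 8.4000%.
WACC = 0.868 × 14.3000% + 0.132 × 8.4000% = 13.5212%.

13.52%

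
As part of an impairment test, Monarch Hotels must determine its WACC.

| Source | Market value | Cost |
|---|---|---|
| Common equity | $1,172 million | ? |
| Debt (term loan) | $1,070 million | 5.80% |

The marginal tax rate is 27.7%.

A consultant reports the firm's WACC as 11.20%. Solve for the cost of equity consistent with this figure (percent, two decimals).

Total capital V = 1172 + 1070 = 2242.
Equity weight = 1172/2242 = 0.5227.
Term loan weight = 1070/2242 = 0.4773.
Debt contribution = 0.4773 × 5.8% × (1 − 27.7%) = 2.0013%.
Required equity contribution = 11.2% − 2.0013% = 9.1987%.
Re = 9.1987% / 0.5227 = 17.5968%.

17.60%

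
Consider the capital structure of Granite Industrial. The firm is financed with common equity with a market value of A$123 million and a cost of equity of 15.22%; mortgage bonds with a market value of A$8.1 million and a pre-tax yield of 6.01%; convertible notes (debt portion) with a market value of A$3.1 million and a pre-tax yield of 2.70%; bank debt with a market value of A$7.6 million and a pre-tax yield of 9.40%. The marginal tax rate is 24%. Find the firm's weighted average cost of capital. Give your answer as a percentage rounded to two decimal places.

Total capital V = 123 + 8.1 + 3.1 + 7.6 = 141.8.
Equity: weight = 123/141.8 = 0.8674; cost = 15.22%.
Mortgage bonds: weight = 8.1/141.8 = 0.0571; after-tax cost = 6.01% × (1 − 24%) = 4.5676%.
Convertible notes (debt portion): weight = 3.1/141.8 = 0.0219; after-tax cost = 2.7% × (1 − 24%) = 2.0520%.
Bank debt: weight = 7.6/141.8 = 0.0536; after-tax cost = 9.4% × (1 − 24%) = 7.1440%.
WACC = 0.8674 × 15.2200% + 0.0571 × 4.5676% + 0.0219 × 2.0520% + 0.0536 × 7.1440% = 13.8908%.

13.89%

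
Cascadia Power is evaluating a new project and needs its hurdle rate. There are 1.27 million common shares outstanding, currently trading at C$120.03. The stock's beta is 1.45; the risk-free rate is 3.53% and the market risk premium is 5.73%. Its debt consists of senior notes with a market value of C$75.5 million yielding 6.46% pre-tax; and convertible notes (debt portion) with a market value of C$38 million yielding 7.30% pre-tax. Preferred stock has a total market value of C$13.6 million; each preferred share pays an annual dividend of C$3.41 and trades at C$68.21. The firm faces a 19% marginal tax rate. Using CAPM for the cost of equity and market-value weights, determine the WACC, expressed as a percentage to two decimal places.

8.92%

Cost of equity via CAPM: Re = 3.53% + 1.45 × 5.73% = 11.8385%.
Cost of preferred: Rp = 3.41 / 68.21 = 4.9993%.
Market value of equity E = 120.03 × 1.27m = 152.4381m.
Total capital V = 152.4381 + 13.6 + 75.5 + 38 = 279.5381.
Equity: weight = 152.4381/279.5381 = 0.5453; cost = 11.8385%.
Preferred: weight = 13.6/279.5381 = 0.0487; cost = 4.9993%.
Senior notes: weight = 75.5/279.5381 = 0.2701; after-tax cost = 6.46% × (1 − 19%) = 5.2326%.
Convertible notes (debt portion): weight = 38/279.5381 = 0.1359; after-tax cost = 7.3% × (1 − 19%) = 5.9130%.
WACC = 0.5453 × 11.8385% + 0.0487 × 4.9993% + 0.2701 × 5.2326% + 0.1359 × 5.9130% = 8.9161%.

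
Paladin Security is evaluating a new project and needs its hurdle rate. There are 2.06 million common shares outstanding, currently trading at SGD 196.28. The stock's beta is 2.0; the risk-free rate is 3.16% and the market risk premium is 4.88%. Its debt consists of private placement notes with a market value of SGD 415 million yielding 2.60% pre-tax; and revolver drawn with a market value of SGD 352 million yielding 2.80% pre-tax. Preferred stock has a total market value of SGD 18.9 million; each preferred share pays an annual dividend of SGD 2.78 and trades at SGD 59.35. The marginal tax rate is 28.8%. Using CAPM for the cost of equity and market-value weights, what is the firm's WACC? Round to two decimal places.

5.70%

Cost of equity via CAPM: Re = 3.16% + 2.0 × 4.88% = 12.9200%.
Cost of preferred: Rp = 2.78 / 59.35 = 4.6841%.
Market value of equity E = 196.28 × 2.06m = 404.3368m.
Total capital V = 404.3368 + 18.9 + 415 + 352 = 1190.2368.
Equity: weight = 404.3368/1190.2368 = 0.3397; cost = 12.92%.
Preferred: weight = 18.9/1190.2368 = 0.0159; cost = 4.6841%.
Private placement notes: weight = 415/1190.2368 = 0.3487; after-tax cost = 2.6% × (1 − 28.8%) = 1.8512%.
Revolver drawn: weight = 352/1190.2368 = 0.2957; after-tax cost = 2.8% × (1 − 28.8%) = 1.9936%.
WACC = 0.3397 × 12.9200% + 0.0159 × 4.6841% + 0.3487 × 1.8512% + 0.2957 × 1.9936% = 5.6985%.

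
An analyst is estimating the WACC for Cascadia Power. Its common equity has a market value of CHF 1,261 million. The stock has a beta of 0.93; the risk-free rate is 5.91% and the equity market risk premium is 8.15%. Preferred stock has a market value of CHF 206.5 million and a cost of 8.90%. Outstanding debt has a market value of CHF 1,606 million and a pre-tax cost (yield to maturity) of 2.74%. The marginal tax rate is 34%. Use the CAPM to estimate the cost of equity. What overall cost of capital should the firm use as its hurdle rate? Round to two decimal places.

7.08%

Cost of equity via CAPM: Re = 5.91% + 0.93 × 8.15% = 13.4895%.
Total capital V = 1261 + 206.5 + 1606 = 3073.5.
Equity: weight = 1261/3073.5 = 0.4103; cost = 13.4895%.
Preferred: weight = 206.5/3073.5 = 0.0672; cost = 8.9%.
Debt: weight = 1606/3073.5 = 0.5225; after-tax cost = 2.74% × (1 − 34%) = 1.8084%.
WACC = 0.4103 × 13.4895% + 0.0672 × 8.9000% + 0.5225 × 1.8084% = 7.0774%.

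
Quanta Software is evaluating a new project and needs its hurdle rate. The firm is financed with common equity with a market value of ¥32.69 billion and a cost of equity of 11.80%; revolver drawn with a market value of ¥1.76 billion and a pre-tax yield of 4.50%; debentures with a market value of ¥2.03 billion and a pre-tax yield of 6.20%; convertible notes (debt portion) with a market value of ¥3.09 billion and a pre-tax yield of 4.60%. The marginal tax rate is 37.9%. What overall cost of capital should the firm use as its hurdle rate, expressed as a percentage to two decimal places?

Total capital V = 32.69 + 1.76 + 2.03 + 3.09 = 39.57.
Equity: weight = 32.69/39.57 = 0.8261; cost = 11.8%.
Revolver drawn: weight = 1.76/39.57 = 0.0445; after-tax cost = 4.5% × (1 − 37.9%) = 2.7945%.
Debentures: weight = 2.03/39.57 = 0.0513; after-tax cost = 6.2% × (1 − 37.9%) = 3.8502%.
Convertible notes (debt portion): weight = 3.09/39.57 = 0.0781; after-tax cost = 4.6% × (1 − 37.9%) = 2.8566%.
WACC = 0.8261 × 11.8000% + 0.0445 × 2.7945% + 0.0513 × 3.8502% + 0.0781 × 2.8566% = 10.2932%.

10.29%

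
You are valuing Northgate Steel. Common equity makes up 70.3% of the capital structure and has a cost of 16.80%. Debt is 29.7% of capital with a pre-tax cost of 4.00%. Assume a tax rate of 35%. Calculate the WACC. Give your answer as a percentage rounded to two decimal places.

12.58%

After-tax cost of debt = 4% × (1 − 35%) = 2.6000%.
WACC = 0.703 × 16.8000% + 0.297 × 2.6000% = 12.5826%.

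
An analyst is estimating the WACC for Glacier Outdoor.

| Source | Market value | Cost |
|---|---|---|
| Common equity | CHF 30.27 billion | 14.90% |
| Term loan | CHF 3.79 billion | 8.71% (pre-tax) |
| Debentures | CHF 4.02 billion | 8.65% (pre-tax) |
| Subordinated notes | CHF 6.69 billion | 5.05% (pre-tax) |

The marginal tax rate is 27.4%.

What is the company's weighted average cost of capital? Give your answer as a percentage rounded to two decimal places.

Total capital V = 30.27 + 3.79 + 4.02 + 6.69 = 44.77.
Equity: weight = 30.27/44.77 = 0.6761; cost = 14.9%.
Term loan: weight = 3.79/44.77 = 0.0847; after-tax cost = 8.71% × (1 − 27.4%) = 6.3235%.
Debentures: weight = 4.02/44.77 = 0.0898; after-tax cost = 8.65% × (1 − 27.4%) = 6.2799%.
Subordinated notes: weight = 6.69/44.77 = 0.1494; after-tax cost = 5.05% × (1 − 27.4%) = 3.6663%.
WACC = 0.6761 × 14.9000% + 0.0847 × 6.3235% + 0.0898 × 6.2799% + 0.1494 × 3.6663% = 11.7213%.

11.72%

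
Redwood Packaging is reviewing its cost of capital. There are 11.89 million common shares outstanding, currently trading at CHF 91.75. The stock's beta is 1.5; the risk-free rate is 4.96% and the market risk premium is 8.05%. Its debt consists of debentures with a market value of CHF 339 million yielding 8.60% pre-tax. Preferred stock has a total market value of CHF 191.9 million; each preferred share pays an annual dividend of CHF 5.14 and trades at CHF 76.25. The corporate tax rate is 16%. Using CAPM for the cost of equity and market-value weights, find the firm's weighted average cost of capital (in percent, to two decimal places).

13.77%

Cost of equity via CAPM: Re = 4.96% + 1.5 × 8.05% = 17.0350%.
Cost of preferred: Rp = 5.14 / 76.25 = 6.7410%.
Market value of equity E = 91.75 × 11.89m = 1090.9075m.
Total capital V = 1090.9075 + 191.9 + 339 = 1621.8075.
Equity: weight = 1090.9075/1621.8075 = 0.6726; cost = 17.035%.
Preferred: weight = 191.9/1621.8075 = 0.1183; cost = 6.741%.
Debentures: weight = 339/1621.8075 = 0.2090; after-tax cost = 8.6% × (1 − 16%) = 7.2240%.
WACC = 0.6726 × 17.0350% + 0.1183 × 6.7410% + 0.2090 × 7.2240% = 13.7662%.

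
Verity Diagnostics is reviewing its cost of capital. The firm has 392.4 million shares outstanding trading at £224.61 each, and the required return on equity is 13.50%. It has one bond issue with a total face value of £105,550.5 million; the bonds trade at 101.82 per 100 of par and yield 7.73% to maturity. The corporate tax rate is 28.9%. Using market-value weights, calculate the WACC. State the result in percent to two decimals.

Market value of equity E = 224.61 × 392.4m = 88136.964m. Market value of debt D = 105550.5m × 101.82/100 = 107471.5191m.
Total capital V = 88136.964 + 107471.5191 = 195608.4831.
Equity: weight = 88136.964/195608.4831 = 0.4506; cost = 13.5%.
Bonds outstanding: weight = 107471.5191/195608.4831 = 0.5494; after-tax cost = 7.73% × (1 − 28.9%) = 5.4960%.
WACC = 0.4506 × 13.5000% + 0.5494 × 5.4960% = 9.1024%.

9.10%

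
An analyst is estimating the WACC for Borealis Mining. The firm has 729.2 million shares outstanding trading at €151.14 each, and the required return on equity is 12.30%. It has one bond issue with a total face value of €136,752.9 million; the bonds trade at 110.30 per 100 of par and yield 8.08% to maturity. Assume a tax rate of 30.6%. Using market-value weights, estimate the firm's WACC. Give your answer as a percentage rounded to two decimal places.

8.43%

Market value of equity E = 151.14 × 729.2m = 110211.288m. Market value of debt D = 136752.9m × 110.3/100 = 150838.4487m.
Total capital V = 110211.288 + 150838.4487 = 261049.7367.
Equity: weight = 110211.288/261049.7367 = 0.4222; cost = 12.3%.
Bonds outstanding: weight = 150838.4487/261049.7367 = 0.5778; after-tax cost = 8.08% × (1 − 30.6%) = 5.6075%.
WACC = 0.4222 × 12.3000% + 0.5778 × 5.6075% = 8.4330%.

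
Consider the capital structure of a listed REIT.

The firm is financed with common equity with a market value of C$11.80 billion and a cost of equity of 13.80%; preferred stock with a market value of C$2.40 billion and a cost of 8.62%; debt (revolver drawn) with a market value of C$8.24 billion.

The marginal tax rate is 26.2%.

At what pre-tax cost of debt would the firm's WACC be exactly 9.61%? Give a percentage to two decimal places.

5.28%

Total capital V = 11.8 + 2.4 + 8.24 = 22.44.
Equity weight = 11.8/22.44 = 0.5258.
Preferred weight = 2.4/22.44 = 0.1070.
Revolver drawn weight = 8.24/22.44 = 0.3672.
Equity contribution = 0.5258 × 13.8% = 7.2567%.
Preferred contribution = 0.1070 × 8.62% = 0.9219%.
Remaining for debt = 9.61% − 8.1786% = 1.4314%.
Rd × (1 − 26.2%) × 0.3672 = 1.4314%  ⇒  Rd = 5.2820%.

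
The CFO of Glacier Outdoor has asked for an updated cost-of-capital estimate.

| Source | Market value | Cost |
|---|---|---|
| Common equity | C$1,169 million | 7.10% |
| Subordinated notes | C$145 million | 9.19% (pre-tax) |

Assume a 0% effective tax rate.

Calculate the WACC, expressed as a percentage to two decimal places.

7.33%

Total capital V = 1169 + 145 = 1314.
Equity: weight = 1169/1314 = 0.8896; cost = 7.1%.
Subordinated notes: weight = 145/1314 = 0.1104; after-tax cost = 9.19% × (1 − 0%) = 9.1900%.
WACC = 0.8896 × 7.1000% + 0.1104 × 9.1900% = 7.3306%.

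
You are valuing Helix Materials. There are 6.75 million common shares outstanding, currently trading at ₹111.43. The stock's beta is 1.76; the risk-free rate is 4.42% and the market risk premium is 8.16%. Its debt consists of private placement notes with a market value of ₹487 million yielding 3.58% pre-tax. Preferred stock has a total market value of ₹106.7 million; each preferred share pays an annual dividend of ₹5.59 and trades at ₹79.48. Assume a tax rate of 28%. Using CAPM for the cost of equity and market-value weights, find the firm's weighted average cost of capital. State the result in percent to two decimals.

11.99%

Cost of equity via CAPM: Re = 4.42% + 1.76 × 8.16% = 18.7816%.
Cost of preferred: Rp = 5.59 / 79.48 = 7.0332%.
Market value of equity E = 111.43 × 6.75m = 752.1525m.
Total capital V = 752.1525 + 106.7 + 487 = 1345.8525.
Equity: weight = 752.1525/1345.8525 = 0.5589; cost = 18.7816%.
Preferred: weight = 106.7/1345.8525 = 0.0793; cost = 7.0332%.
Private placement notes: weight = 487/1345.8525 = 0.3619; after-tax cost = 3.58% × (1 − 28%) = 2.5776%.
WACC = 0.5589 × 18.7816% + 0.0793 × 7.0332% + 0.3619 × 2.5776% = 11.9867%.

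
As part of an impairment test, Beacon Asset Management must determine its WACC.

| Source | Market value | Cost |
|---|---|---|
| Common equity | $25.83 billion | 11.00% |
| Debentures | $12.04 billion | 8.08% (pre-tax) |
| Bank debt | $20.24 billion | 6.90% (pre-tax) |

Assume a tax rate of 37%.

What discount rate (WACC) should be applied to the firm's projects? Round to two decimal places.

Total capital V = 25.83 + 12.04 + 20.24 = 58.11.
Equity: weight = 25.83/58.11 = 0.4445; cost = 11%.
Debentures: weight = 12.04/58.11 = 0.2072; after-tax cost = 8.08% × (1 − 37%) = 5.0904%.
Bank debt: weight = 20.24/58.11 = 0.3483; after-tax cost = 6.9% × (1 − 37%) = 4.3470%.
WACC = 0.4445 × 11.0000% + 0.2072 × 5.0904% + 0.3483 × 4.3470% = 7.4583%.

7.46%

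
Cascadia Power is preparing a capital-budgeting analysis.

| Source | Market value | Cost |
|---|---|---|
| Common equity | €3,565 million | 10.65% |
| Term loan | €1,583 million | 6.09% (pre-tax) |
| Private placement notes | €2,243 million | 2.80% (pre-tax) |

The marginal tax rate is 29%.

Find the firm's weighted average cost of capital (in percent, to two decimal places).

6.67%

Total capital V = 3565 + 1583 + 2243 = 7391.
Equity: weight = 3565/7391 = 0.4823; cost = 10.65%.
Term loan: weight = 1583/7391 = 0.2142; after-tax cost = 6.09% × (1 − 29%) = 4.3239%.
Private placement notes: weight = 2243/7391 = 0.3035; after-tax cost = 2.8% × (1 − 29%) = 1.9880%.
WACC = 0.4823 × 10.6500% + 0.2142 × 4.3239% + 0.3035 × 1.9880% = 6.6664%.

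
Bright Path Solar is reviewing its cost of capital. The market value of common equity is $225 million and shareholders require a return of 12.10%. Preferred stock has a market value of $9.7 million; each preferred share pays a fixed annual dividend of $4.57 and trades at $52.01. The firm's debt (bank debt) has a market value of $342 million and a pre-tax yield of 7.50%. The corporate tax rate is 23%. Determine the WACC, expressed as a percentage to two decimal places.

8.29%

Cost of preferred: Rp = 4.57 / 52.01 = 8.7868%.
Total capital V = 225 + 9.7 + 342 = 576.7.
Equity: weight = 225/576.7 = 0.3902; cost = 12.1%.
Preferred: weight = 9.7/576.7 = 0.0168; cost = 8.7868%.
Bank debt: weight = 342/576.7 = 0.5930; after-tax cost = 7.5% × (1 − 23%) = 5.7750%.
WACC = 0.3902 × 12.1000% + 0.0168 × 8.7868% + 0.5930 × 5.7750% = 8.2934%.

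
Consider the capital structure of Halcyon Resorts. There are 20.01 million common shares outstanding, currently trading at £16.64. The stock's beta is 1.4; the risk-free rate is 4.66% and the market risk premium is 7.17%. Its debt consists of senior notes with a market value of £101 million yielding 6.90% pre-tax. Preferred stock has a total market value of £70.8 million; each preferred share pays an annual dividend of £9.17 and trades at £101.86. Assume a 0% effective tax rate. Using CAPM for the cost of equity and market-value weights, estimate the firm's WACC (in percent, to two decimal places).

Cost of equity via CAPM: Re = 4.66% + 1.4 × 7.17% = 14.6980%.
Cost of preferred: Rp = 9.17 / 101.86 = 9.0026%.
Market value of equity E = 16.64 × 20.01m = 332.9664m.
Total capital V = 332.9664 + 70.8 + 101 = 504.7664.
Equity: weight = 332.9664/504.7664 = 0.6596; cost = 14.698%.
Preferred: weight = 70.8/504.7664 = 0.1403; cost = 9.0026%.
Senior notes: weight = 101/504.7664 = 0.2001; after-tax cost = 6.9% × (1 − 0%) = 6.9000%.
WACC = 0.6596 × 14.6980% + 0.1403 × 9.0026% + 0.2001 × 6.9000% = 12.3388%.

12.34%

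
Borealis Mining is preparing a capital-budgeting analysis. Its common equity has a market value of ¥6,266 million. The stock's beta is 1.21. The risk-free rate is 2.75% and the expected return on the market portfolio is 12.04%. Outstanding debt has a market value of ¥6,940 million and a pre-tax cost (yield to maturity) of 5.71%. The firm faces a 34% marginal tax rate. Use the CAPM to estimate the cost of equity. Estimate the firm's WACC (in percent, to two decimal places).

Market risk premium = 12.04% − 2.75% = 9.29%.
Cost of equity via CAPM: Re = 2.75% + 1.21 × 9.29% = 13.9909%.
Total capital V = 6266 + 6940 = 13206.
Equity: weight = 6266/13206 = 0.4745; cost = 13.9909%.
Debt: weight = 6940/13206 = 0.5255; after-tax cost = 5.71% × (1 − 34%) = 3.7686%.
WACC = 0.4745 × 13.9909% + 0.5255 × 3.7686% = 8.6189%.

8.62%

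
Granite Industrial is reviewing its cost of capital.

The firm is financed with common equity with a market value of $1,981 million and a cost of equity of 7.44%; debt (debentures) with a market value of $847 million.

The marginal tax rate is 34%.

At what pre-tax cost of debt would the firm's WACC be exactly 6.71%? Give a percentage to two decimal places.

7.58%

Total capital V = 1981 + 847 = 2828.
Equity weight = 1981/2828 = 0.7005.
Debentures weight = 847/2828 = 0.2995.
Equity contribution = 0.7005 × 7.44% = 5.2117%.
Remaining for debt = 6.71% − 5.2117% = 1.4983%.
Rd × (1 − 34%) × 0.2995 = 1.4983%  ⇒  Rd = 7.5798%.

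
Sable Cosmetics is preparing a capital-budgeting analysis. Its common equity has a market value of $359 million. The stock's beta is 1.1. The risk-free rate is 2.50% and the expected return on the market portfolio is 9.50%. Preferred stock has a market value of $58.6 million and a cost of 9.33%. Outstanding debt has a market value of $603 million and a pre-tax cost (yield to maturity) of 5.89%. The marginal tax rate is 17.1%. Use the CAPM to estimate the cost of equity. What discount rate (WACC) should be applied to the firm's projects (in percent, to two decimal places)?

7.01%

Market risk premium = 9.5% − 2.5% = 7.0%.
Cost of equity via CAPM: Re = 2.5% + 1.1 × 7.0% = 10.2000%.
Total capital V = 359 + 58.6 + 603 = 1020.6.
Equity: weight = 359/1020.6 = 0.3518; cost = 10.2%.
Preferred: weight = 58.6/1020.6 = 0.0574; cost = 9.33%.
Debt: weight = 603/1020.6 = 0.5908; after-tax cost = 5.89% × (1 − 17.1%) = 4.8828%.
WACC = 0.3518 × 10.2000% + 0.0574 × 9.3300% + 0.5908 × 4.8828% = 7.0085%.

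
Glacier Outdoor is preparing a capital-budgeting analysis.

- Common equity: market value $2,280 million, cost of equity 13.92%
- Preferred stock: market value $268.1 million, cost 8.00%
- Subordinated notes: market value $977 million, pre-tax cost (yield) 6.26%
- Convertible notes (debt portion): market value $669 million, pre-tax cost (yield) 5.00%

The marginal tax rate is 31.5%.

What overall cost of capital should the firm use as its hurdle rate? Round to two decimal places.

9.62%

Total capital V = 2280 + 268.1 + 977 + 669 = 4194.1.
Equity: weight = 2280/4194.1 = 0.5436; cost = 13.92%.
Preferred: weight = 268.1/4194.1 = 0.0639; cost = 8%.
Subordinated notes: weight = 977/4194.1 = 0.2329; after-tax cost = 6.26% × (1 − 31.5%) = 4.2881%.
Convertible notes (debt portion): weight = 669/4194.1 = 0.1595; after-tax cost = 5% × (1 − 31.5%) = 3.4250%.
WACC = 0.5436 × 13.9200% + 0.0639 × 8.0000% + 0.2329 × 4.2881% + 0.1595 × 3.4250% = 9.6238%.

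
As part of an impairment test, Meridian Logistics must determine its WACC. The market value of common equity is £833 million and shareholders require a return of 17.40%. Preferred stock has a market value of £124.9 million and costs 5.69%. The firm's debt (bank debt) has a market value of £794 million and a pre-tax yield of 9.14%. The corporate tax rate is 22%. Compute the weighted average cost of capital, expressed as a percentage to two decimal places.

Total capital V = 833 + 124.9 + 794 = 1751.9.
Equity: weight = 833/1751.9 = 0.4755; cost = 17.4%.
Preferred: weight = 124.9/1751.9 = 0.0713; cost = 5.69%.
Bank debt: weight = 794/1751.9 = 0.4532; after-tax cost = 9.14% × (1 − 22%) = 7.1292%.
WACC = 0.4755 × 17.4000% + 0.0713 × 5.6900% + 0.4532 × 7.1292% = 11.9102%.

11.91%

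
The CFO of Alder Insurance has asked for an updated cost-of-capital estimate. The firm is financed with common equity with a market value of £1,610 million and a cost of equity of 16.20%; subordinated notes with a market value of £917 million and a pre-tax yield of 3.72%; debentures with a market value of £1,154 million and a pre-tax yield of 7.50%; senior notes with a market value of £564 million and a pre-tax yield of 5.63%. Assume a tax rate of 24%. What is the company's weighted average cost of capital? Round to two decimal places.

8.87%

Total capital V = 1610 + 917 + 1154 + 564 = 4245.
Equity: weight = 1610/4245 = 0.3793; cost = 16.2%.
Subordinated notes: weight = 917/4245 = 0.2160; after-tax cost = 3.72% × (1 − 24%) = 2.8272%.
Debentures: weight = 1154/4245 = 0.2718; after-tax cost = 7.5% × (1 − 24%) = 5.7000%.
Senior notes: weight = 564/4245 = 0.1329; after-tax cost = 5.63% × (1 − 24%) = 4.2788%.
WACC = 0.3793 × 16.2000% + 0.2160 × 2.8272% + 0.2718 × 5.7000% + 0.1329 × 4.2788% = 8.8729%.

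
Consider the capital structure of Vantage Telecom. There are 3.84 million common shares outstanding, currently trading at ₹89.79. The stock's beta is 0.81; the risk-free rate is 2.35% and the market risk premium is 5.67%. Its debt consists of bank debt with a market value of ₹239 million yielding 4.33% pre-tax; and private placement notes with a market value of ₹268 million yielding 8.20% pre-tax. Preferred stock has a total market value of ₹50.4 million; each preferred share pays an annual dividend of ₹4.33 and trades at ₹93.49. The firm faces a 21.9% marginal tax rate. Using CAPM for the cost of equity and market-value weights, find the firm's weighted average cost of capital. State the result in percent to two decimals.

Cost of equity via CAPM: Re = 2.35% + 0.81 × 5.67% = 6.9427%.
Cost of preferred: Rp = 4.33 / 93.49 = 4.6315%.
Market value of equity E = 89.79 × 3.84m = 344.7936m.
Total capital V = 344.7936 + 50.4 + 239 + 268 = 902.1936.
Equity: weight = 344.7936/902.1936 = 0.3822; cost = 6.9427%.
Preferred: weight = 50.4/902.1936 = 0.0559; cost = 4.6315%.
Bank debt: weight = 239/902.1936 = 0.2649; after-tax cost = 4.33% × (1 − 21.9%) = 3.3817%.
Private placement notes: weight = 268/902.1936 = 0.2971; after-tax cost = 8.2% × (1 − 21.9%) = 6.4042%.
WACC = 0.3822 × 6.9427% + 0.0559 × 4.6315% + 0.2649 × 3.3817% + 0.2971 × 6.4042% = 5.7103%.

5.71%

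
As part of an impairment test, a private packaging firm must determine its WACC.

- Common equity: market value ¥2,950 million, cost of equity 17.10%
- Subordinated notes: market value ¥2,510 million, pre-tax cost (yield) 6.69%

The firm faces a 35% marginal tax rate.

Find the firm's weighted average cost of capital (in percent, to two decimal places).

Total capital V = 2950 + 2510 = 5460.
Equity: weight = 2950/5460 = 0.5403; cost = 17.1%.
Subordinated notes: weight = 2510/5460 = 0.4597; after-tax cost = 6.69% × (1 − 35%) = 4.3485%.
WACC = 0.5403 × 17.1000% + 0.4597 × 4.3485% = 11.2380%.

11.24%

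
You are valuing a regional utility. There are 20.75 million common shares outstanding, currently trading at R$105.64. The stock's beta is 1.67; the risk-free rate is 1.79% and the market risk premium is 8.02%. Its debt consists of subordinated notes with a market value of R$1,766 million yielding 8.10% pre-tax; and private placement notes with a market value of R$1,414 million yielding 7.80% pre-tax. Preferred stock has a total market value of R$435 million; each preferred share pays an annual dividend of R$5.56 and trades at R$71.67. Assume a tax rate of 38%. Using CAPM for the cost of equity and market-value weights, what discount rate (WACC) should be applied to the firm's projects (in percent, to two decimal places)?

Cost of equity via CAPM: Re = 1.79% + 1.67 × 8.02% = 15.1834%.
Cost of preferred: Rp = 5.56 / 71.67 = 7.7578%.
Market value of equity E = 105.64 × 20.75m = 2192.03m.
Total capital V = 2192.03 + 435 + 1766 + 1414 = 5807.03.
Equity: weight = 2192.03/5807.03 = 0.3775; cost = 15.1834%.
Preferred: weight = 435/5807.03 = 0.0749; cost = 7.7578%.
Subordinated notes: weight = 1766/5807.03 = 0.3041; after-tax cost = 8.1% × (1 − 38%) = 5.0220%.
Private placement notes: weight = 1414/5807.03 = 0.2435; after-tax cost = 7.8% × (1 − 38%) = 4.8360%.
WACC = 0.3775 × 15.1834% + 0.0749 × 7.7578% + 0.3041 × 5.0220% + 0.2435 × 4.8360% = 9.0174%.

9.02%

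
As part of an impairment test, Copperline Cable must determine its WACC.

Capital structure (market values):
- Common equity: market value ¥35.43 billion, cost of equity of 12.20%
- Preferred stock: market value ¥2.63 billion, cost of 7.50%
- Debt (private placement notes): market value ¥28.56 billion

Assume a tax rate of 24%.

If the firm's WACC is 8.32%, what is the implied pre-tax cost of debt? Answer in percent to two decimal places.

4.71%

Total capital V = 35.43 + 2.63 + 28.56 = 66.62.
Equity weight = 35.43/66.62 = 0.5318.
Preferred weight = 2.63/66.62 = 0.0395.
Private placement notes weight = 28.56/66.62 = 0.4287.
Equity contribution = 0.5318 × 12.2% = 6.4882%.
Preferred contribution = 0.0395 × 7.5% = 0.2961%.
Remaining for debt = 8.32% − 6.7843% = 1.5357%.
Rd × (1 − 24%) × 0.4287 = 1.5357%  ⇒  Rd = 4.7134%.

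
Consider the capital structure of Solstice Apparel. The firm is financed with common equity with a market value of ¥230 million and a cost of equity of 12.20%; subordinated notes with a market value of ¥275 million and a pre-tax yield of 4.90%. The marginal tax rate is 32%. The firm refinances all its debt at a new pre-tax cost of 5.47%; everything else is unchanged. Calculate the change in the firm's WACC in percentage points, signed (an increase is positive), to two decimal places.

Current WACC:
Total capital V = 230 + 275 = 505.
Equity: weight = 230/505 = 0.4554; cost = 12.2%.
Subordinated notes: weight = 275/505 = 0.5446; after-tax cost = 4.9% × (1 − 32%) = 3.3320%.
WACC = 0.4554 × 12.2000% + 0.5446 × 3.3320% = 7.3709%.
After the change:
Total capital V = 230 + 275 = 505.
Equity: weight = 230/505 = 0.4554; cost = 12.2%.
Subordinated notes: weight = 275/505 = 0.5446; after-tax cost = 5.47% × (1 − 32%) = 3.7196%.
WACC = 0.4554 × 12.2000% + 0.5446 × 3.7196% = 7.5820%.
Change in WACC = 7.5820% − 7.3709% = 0.2111 pp.

+0.21 pp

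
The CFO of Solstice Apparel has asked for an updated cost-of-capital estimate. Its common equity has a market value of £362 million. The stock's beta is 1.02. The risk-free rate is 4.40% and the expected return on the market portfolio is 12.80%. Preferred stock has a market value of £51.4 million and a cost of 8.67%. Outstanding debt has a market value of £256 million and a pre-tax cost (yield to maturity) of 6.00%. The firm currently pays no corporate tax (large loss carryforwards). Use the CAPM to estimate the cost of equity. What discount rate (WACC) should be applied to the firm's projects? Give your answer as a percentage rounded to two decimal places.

Market risk premium = 12.8% − 4.4% = 8.4%.
Cost of equity via CAPM: Re = 4.4% + 1.02 × 8.4% = 12.9680%.
Total capital V = 362 + 51.4 + 256 = 669.4.
Equity: weight = 362/669.4 = 0.5408; cost = 12.968%.
Preferred: weight = 51.4/669.4 = 0.0768; cost = 8.67%.
Debt: weight = 256/669.4 = 0.3824; after-tax cost = 6% × (1 − 0%) = 6.0000%.
WACC = 0.5408 × 12.9680% + 0.0768 × 8.6700% + 0.3824 × 6.0000% = 9.9732%.

9.97%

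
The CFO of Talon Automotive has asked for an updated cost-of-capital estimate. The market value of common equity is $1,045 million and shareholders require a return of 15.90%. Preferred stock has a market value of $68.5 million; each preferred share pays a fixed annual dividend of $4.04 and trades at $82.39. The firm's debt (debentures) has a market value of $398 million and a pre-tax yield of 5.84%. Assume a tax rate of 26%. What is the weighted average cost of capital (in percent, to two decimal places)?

Cost of preferred: Rp = 4.04 / 82.39 = 4.9035%.
Total capital V = 1045 + 68.5 + 398 = 1511.5.
Equity: weight = 1045/1511.5 = 0.6914; cost = 15.9%.
Preferred: weight = 68.5/1511.5 = 0.0453; cost = 4.9035%.
Debentures: weight = 398/1511.5 = 0.2633; after-tax cost = 5.84% × (1 − 26%) = 4.3216%.
WACC = 0.6914 × 15.9000% + 0.0453 × 4.9035% + 0.2633 × 4.3216% = 12.3529%.

12.35%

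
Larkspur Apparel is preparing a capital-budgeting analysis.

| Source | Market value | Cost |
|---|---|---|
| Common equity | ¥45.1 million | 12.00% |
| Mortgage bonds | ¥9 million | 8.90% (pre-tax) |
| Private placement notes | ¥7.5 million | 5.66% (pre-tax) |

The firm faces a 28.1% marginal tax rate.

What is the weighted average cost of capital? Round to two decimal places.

Total capital V = 45.1 + 9 + 7.5 = 61.6.
Equity: weight = 45.1/61.6 = 0.7321; cost = 12%.
Mortgage bonds: weight = 9/61.6 = 0.1461; after-tax cost = 8.9% × (1 − 28.1%) = 6.3991%.
Private placement notes: weight = 7.5/61.6 = 0.1218; after-tax cost = 5.66% × (1 − 28.1%) = 4.0695%.
WACC = 0.7321 × 12.0000% + 0.1461 × 6.3991% + 0.1218 × 4.0695% = 10.2161%.

10.22%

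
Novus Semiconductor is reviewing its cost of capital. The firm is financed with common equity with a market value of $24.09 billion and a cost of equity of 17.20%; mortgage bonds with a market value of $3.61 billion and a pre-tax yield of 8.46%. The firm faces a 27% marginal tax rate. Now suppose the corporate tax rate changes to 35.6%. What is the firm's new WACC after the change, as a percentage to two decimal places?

After the change:
Total capital V = 24.09 + 3.61 = 27.7.
Equity: weight = 24.09/27.7 = 0.8697; cost = 17.2%.
Mortgage bonds: weight = 3.61/27.7 = 0.1303; after-tax cost = 8.46% × (1 − 35.6%) = 5.4482%.
WACC = 0.8697 × 17.2000% + 0.1303 × 5.4482% = 15.6685%.

15.67%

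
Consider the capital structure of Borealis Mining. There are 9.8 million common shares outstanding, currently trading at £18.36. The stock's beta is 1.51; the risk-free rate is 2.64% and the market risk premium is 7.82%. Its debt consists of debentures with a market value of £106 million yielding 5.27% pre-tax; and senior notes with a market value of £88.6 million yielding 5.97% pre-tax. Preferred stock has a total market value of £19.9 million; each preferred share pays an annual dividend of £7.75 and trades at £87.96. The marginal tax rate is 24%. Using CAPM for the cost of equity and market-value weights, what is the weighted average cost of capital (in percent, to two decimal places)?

Cost of equity via CAPM: Re = 2.64% + 1.51 × 7.82% = 14.4482%.
Cost of preferred: Rp = 7.75 / 87.96 = 8.8108%.
Market value of equity E = 18.36 × 9.8m = 179.928m.
Total capital V = 179.928 + 19.9 + 106 + 88.6 = 394.428.
Equity: weight = 179.928/394.428 = 0.4562; cost = 14.4482%.
Preferred: weight = 19.9/394.428 = 0.0505; cost = 8.8108%.
Debentures: weight = 106/394.428 = 0.2687; after-tax cost = 5.27% × (1 − 24%) = 4.0052%.
Senior notes: weight = 88.6/394.428 = 0.2246; after-tax cost = 5.97% × (1 − 24%) = 4.5372%.
WACC = 0.4562 × 14.4482% + 0.0505 × 8.8108% + 0.2687 × 4.0052% + 0.2246 × 4.5372% = 9.1310%.

9.13%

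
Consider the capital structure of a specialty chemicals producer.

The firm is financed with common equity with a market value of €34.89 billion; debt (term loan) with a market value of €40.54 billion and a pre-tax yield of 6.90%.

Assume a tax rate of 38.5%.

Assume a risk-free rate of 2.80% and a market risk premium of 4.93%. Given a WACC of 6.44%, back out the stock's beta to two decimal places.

Total capital V = 34.89 + 40.54 = 75.43.
Equity weight = 34.89/75.43 = 0.4625.
Term loan weight = 40.54/75.43 = 0.5375.
Debt contribution = 0.5375 × 6.9% × (1 − 38.5%) = 2.2807%.
Required equity contribution = 6.44% − 2.2807% = 4.1593%  ⇒  Re = 8.9922%.
CAPM: 8.9922% = 2.8% + β × 4.93%  ⇒  β = 1.2560.

1.26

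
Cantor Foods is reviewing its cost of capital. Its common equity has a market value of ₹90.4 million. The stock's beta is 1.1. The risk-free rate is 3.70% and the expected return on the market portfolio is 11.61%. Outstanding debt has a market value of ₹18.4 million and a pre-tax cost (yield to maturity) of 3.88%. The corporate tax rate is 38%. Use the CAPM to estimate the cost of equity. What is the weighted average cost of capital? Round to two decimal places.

Market risk premium = 11.61% − 3.7% = 7.91%.
Cost of equity via CAPM: Re = 3.7% + 1.1 × 7.91% = 12.4010%.
Total capital V = 90.4 + 18.4 = 108.8.
Equity: weight = 90.4/108.8 = 0.8309; cost = 12.401%.
Debt: weight = 18.4/108.8 = 0.1691; after-tax cost = 3.88% × (1 − 38%) = 2.4056%.
WACC = 0.8309 × 12.4010% + 0.1691 × 2.4056% = 10.7106%.

10.71%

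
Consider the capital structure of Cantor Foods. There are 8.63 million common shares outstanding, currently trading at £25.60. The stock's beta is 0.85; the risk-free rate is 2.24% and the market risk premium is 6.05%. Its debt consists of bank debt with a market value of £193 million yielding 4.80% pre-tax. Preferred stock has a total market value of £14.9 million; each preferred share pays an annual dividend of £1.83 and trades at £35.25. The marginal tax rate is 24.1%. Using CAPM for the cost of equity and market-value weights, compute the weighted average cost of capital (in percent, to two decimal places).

5.62%

Cost of equity via CAPM: Re = 2.24% + 0.85 × 6.05% = 7.3825%.
Cost of preferred: Rp = 1.83 / 35.25 = 5.1915%.
Market value of equity E = 25.6 × 8.63m = 220.928m.
Total capital V = 220.928 + 14.9 + 193 = 428.828.
Equity: weight = 220.928/428.828 = 0.5152; cost = 7.3825%.
Preferred: weight = 14.9/428.828 = 0.0347; cost = 5.1915%.
Bank debt: weight = 193/428.828 = 0.4501; after-tax cost = 4.8% × (1 − 24.1%) = 3.6432%.
WACC = 0.5152 × 7.3825% + 0.0347 × 5.1915% + 0.4501 × 3.6432% = 5.6234%.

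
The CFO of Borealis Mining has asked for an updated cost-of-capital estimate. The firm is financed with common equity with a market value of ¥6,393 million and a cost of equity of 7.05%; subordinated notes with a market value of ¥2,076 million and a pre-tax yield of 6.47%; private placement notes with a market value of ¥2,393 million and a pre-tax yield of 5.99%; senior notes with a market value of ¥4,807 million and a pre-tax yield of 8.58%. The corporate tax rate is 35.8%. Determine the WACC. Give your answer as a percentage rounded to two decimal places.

Total capital V = 6393 + 2076 + 2393 + 4807 = 15669.
Equity: weight = 6393/15669 = 0.4080; cost = 7.05%.
Subordinated notes: weight = 2076/15669 = 0.1325; after-tax cost = 6.47% × (1 − 35.8%) = 4.1537%.
Private placement notes: weight = 2393/15669 = 0.1527; after-tax cost = 5.99% × (1 − 35.8%) = 3.8456%.
Senior notes: weight = 4807/15669 = 0.3068; after-tax cost = 8.58% × (1 − 35.8%) = 5.5084%.
WACC = 0.4080 × 7.0500% + 0.1325 × 4.1537% + 0.1527 × 3.8456% + 0.3068 × 5.5084% = 5.7039%.

5.70%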